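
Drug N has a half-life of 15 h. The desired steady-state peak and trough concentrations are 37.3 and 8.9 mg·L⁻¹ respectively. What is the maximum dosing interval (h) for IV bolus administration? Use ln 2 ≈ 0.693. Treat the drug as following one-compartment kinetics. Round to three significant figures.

31.0 h

k = 0.693 / t½ = 0.693 / 15 = 0.04620 h⁻¹
Between IV bolus doses, concentration decays as C = C₀·e^(−kτ), so C_peak/C_trough = e^(kτ).
τ_max = ln(C_peak/C_trough) / k = ln(37.3/8.9) / 0.04620 = 1.433 / 0.04620 = 31.02 h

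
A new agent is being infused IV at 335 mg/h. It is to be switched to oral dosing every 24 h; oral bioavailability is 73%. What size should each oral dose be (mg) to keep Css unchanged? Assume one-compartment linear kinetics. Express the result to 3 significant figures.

11000 mg

To maintain the same Css, the systemic dosing rate must be unchanged: F·D/τ = infusion rate.
D = rate × τ / F = 335 × 24 / 0.73 = 11010 mg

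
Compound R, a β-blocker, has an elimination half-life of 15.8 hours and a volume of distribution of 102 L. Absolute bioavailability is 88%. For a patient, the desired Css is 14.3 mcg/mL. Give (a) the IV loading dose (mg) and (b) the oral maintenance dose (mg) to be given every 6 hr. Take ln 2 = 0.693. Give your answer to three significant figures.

(a) 1460 mg; (b) 436 mg

LD = Vd × C = 102.0 × 14.3 = 1459 mg
CL = 0.693 × Vd / t½ = 0.693 × 102.0 / 15.8 = 4.474 L/h
D = CL × Css × τ / F = 4.474 × 14.3 × 6 / 0.88 = 436.2 mg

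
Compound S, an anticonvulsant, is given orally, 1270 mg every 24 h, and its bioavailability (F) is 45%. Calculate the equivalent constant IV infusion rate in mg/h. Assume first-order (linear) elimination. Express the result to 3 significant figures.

Equivalent systemic input: infusion rate = F·D/τ.
Rate = 0.45 × 1270 / 24 = 23.81 mg/h

23.8 mg/h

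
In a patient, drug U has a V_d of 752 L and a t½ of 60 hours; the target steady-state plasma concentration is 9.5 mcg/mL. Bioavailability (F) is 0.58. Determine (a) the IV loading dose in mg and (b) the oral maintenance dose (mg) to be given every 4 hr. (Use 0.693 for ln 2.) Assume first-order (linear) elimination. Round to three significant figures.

LD = Vd × C = 752.0 × 9.5 = 7144 mg
CL = 0.693 × Vd / t½ = 0.693 × 752.0 / 60 = 8.686 L/h
D = CL × Css × τ / F = 8.686 × 9.5 × 4 / 0.58 = 569.1 mg

(a) 7140 mg; (b) 569 mg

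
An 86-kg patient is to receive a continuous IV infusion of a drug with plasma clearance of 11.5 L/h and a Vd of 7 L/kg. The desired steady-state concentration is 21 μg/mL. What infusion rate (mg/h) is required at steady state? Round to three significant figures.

242 mg/h

Vd does not affect the maintenance rate; only clearance governs steady-state input.
R₀ = 11.50 × 21 = 241.5 mg/h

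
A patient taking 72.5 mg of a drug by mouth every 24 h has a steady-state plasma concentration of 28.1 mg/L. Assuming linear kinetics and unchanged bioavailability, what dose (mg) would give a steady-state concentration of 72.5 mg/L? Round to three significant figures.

With linear kinetics, Css is proportional to dose rate (D/τ) at fixed clearance.
D₂ = D₁ × (Css,target / Css,current) = 72.5 × 72.5/28.1 = 187.1 mg

187 mg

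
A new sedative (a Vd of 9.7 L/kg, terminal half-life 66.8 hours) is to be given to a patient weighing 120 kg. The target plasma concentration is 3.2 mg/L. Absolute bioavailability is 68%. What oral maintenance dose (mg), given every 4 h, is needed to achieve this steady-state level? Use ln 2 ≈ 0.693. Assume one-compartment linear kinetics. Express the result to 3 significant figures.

Total Vd = 9.7 × 120 = 1164 L
CL = ln 2 · Vd / t½ = 0.693 × 1164 / 66.8 = 12.08 L/h
D = CL × Css × τ / F = 12.08 × 3.2 × 4 / 0.68 = 227.4 mg

227 mg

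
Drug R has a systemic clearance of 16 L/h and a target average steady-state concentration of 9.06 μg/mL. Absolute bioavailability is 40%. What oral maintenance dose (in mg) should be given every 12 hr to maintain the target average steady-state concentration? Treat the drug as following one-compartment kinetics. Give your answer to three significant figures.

4350 mg

At steady state, dose per interval replaces the amount cleared in that interval: F·D/τ = CL·Css.
D = CL × Css × τ / F = 16.00 × 9.06 × 12 / 0.4 = 4349 mg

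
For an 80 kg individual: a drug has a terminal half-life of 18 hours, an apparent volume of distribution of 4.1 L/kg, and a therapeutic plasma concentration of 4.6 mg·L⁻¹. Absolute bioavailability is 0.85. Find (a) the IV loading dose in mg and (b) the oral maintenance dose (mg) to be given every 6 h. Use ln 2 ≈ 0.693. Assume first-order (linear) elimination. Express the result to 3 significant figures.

Total Vd = 4.1 × 80 = 328.0 L
LD = Vd × C = 328.0 × 4.6 = 1509 mg
CL = 0.693 × Vd / t½ = 0.693 × 328.0 / 18 = 12.63 L/h
D = CL × Css × τ / F = 12.63 × 4.6 × 6 / 0.85 = 410.1 mg

(a) 1510 mg; (b) 410 mg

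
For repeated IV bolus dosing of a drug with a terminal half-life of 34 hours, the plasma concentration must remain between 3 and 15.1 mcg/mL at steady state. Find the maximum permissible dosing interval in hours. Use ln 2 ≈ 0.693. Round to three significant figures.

k = 0.693 / t½ = 0.693 / 34 = 0.02038 h⁻¹
Between IV bolus doses, concentration decays as C = C₀·e^(−kτ), so C_peak/C_trough = e^(kτ).
τ_max = ln(C_peak/C_trough) / k = ln(15.1/3) / 0.02038 = 1.616 / 0.02038 = 79.29 h

79.3 h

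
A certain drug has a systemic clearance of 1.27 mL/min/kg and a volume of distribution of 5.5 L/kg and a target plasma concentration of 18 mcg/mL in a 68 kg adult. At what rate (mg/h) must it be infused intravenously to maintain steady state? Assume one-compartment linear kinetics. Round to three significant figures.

CL = 1.27 mL/min/kg × 68 kg = 86.36 mL/min = 86.36 × 60/1000 = 5.182 L/h
Rate = CL × Css = 5.182 × 18 = 93.28 mg/h

93.3 mg/h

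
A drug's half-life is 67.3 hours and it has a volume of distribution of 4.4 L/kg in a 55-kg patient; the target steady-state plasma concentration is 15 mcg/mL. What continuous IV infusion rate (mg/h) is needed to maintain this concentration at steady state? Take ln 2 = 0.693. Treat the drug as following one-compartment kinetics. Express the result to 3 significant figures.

37.4 mg/h

Vd = 4.4 L/kg × 55 kg = 242.0 L
CL = 0.693 × Vd / t½ = 0.693 × 242.0 / 67.3 = 2.492 L/h
Infusion rate = CL × Css = 2.492 × 15 = 37.38 mg/h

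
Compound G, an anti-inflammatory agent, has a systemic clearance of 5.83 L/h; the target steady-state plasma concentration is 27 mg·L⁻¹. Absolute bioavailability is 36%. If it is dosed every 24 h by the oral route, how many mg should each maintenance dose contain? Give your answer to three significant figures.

10500 mg

At steady state, dose per interval replaces the amount cleared in that interval: F·D/τ = CL·Css.
D = CL × Css × τ / F = 5.830 × 27 × 24 / 0.36 = 10490 mg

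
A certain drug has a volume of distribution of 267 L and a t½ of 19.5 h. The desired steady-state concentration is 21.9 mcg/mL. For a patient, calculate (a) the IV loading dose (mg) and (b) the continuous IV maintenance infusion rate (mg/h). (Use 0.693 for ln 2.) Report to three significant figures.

(a) 5850 mg; (b) 208 mg/h

LD = Vd × C = 267.0 × 21.9 = 5847 mg
CL = 0.693 × Vd / t½ = 0.693 × 267.0 / 19.5 = 9.489 L/h
Infusion rate = CL × Css = 9.489 × 21.9 = 207.8 mg/h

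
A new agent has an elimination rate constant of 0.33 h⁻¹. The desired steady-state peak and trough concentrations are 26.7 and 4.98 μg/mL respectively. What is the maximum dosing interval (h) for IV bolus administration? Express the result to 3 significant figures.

5.09 h

Between IV bolus doses, concentration decays as C = C₀·e^(−kτ), so C_peak/C_trough = e^(kτ).
τ_max = ln(C_peak/C_trough) / k = ln(26.7/4.98) / 0.3300 = 1.679 / 0.3300 = 5.088 h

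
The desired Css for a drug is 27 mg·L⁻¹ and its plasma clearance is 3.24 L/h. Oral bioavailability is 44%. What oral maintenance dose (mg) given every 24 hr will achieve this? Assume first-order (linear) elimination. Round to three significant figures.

4770 mg

At steady state, dose per interval replaces the amount cleared in that interval: F·D/τ = CL·Css.
D = CL × Css × τ / F = 3.240 × 27 × 24 / 0.44 = 4772 mg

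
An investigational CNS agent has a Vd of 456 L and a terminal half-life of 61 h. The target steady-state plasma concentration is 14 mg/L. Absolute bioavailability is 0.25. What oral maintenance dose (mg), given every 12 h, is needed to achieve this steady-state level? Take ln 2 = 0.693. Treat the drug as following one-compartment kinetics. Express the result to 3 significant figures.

CL = 0.693 × Vd / t½ = 0.693 × 456.0 / 61 = 5.180 L/h
D = CL × Css × τ / F = 5.180 × 14 × 12 / 0.25 = 3481 mg

3480 mg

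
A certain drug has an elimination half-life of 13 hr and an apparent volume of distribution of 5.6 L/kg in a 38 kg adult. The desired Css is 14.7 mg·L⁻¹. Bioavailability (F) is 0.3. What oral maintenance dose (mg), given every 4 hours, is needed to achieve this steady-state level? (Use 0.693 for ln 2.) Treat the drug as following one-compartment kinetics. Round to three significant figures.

Vd = 5.6 L/kg × 38 kg = 212.8 L
CL = ln 2 · Vd / t½ = 0.693 × 212.8 / 13 = 11.34 L/h
D = CL × Css × τ / F = 11.34 × 14.7 × 4 / 0.3 = 2223 mg

2220 mg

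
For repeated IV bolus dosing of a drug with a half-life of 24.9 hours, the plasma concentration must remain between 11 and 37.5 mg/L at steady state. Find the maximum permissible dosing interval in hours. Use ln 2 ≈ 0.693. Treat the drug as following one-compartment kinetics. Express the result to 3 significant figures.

k = 0.693 / t½ = 0.693 / 24.9 = 0.02783 h⁻¹
Between IV bolus doses, concentration decays as C = C₀·e^(−kτ), so C_peak/C_trough = e^(kτ).
τ_max = ln(C_peak/C_trough) / k = ln(37.5/11) / 0.02783 = 1.226 / 0.02783 = 44.05 h

44.1 h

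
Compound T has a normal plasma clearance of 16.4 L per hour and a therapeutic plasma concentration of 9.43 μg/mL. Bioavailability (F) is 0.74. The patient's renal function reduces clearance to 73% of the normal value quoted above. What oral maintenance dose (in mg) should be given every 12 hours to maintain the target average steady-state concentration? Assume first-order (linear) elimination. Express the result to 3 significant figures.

Patient clearance = 0.73 × 16.40 = 11.97 L/h
D = CL × Css × τ / F = 11.97 × 9.43 × 12 / 0.74 = 1830 mg

1830 mg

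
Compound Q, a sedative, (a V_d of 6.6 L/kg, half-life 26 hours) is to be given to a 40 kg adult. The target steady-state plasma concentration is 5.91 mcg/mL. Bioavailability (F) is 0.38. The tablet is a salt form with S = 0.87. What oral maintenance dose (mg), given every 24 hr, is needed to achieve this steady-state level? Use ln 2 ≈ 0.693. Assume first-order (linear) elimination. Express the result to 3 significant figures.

Vd = 6.6 L/kg × 40 kg = 264.0 L
k = 0.693/26 = 0.02665 h⁻¹, so CL = k·Vd = 0.02665 × 264.0 = 7.036 L/h
D = CL × Css × τ / F / S = 7.036 × 5.91 × 24 / 0.38 / 0.87 = 3019 mg

3020 mg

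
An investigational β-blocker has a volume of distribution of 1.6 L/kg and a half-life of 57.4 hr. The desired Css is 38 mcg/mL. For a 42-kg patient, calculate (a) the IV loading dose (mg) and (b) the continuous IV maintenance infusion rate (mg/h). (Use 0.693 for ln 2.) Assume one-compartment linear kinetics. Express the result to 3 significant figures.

Vd(total) = 42 kg × 1.6 L/kg = 67.20 L
LD = Vd × C = 67.20 × 38 = 2554 mg
CL = 0.693 × Vd / t½ = 0.693 × 67.20 / 57.4 = 0.8113 L/h
Infusion rate = CL × Css = 0.8113 × 38 = 30.83 mg/h

(a) 2550 mg; (b) 30.8 mg/h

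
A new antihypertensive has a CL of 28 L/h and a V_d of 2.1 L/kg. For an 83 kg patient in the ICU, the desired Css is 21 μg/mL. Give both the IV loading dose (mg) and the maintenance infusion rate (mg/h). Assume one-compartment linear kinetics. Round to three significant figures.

Total Vd = 2.1 × 83 = 174.3 L
Loading: fill Vd to C_target → 174.3 L × 21 mg/L = 3660 mg
Maintenance: replace elimination → rate = CL × Css = 28.00 × 21 = 588.0 mg/h

(a) 3660 mg; (b) 588 mg/h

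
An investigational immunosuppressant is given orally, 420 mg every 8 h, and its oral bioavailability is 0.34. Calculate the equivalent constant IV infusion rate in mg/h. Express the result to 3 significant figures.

Equivalent systemic input: infusion rate = F·D/τ.
Rate = 0.34 × 420 / 8 = 17.85 mg/h

17.9 mg/h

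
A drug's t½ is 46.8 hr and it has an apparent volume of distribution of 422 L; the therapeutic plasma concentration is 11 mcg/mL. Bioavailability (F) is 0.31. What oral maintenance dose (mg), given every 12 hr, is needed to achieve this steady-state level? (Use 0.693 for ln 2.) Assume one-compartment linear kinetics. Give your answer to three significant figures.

2660 mg

k = 0.693/46.8 = 0.01481 h⁻¹, so CL = k·Vd = 0.01481 × 422.0 = 6.250 L/h
D = CL × Css × τ / F = 6.250 × 11 × 12 / 0.31 = 2661 mg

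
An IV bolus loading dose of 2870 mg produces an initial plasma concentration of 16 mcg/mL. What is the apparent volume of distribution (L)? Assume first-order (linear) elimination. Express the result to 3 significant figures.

Immediately after an IV bolus, C₀ = Dose / Vd, so Vd = Dose / C₀.
Vd = 2870 / 16 = 179.4 L

179 L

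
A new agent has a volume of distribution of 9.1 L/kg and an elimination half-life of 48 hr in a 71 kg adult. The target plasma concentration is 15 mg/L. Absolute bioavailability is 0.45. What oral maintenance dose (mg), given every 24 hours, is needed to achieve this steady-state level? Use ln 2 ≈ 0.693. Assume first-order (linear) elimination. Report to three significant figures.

Total Vd = 9.1 × 71 = 646.1 L
CL = ln 2 · Vd / t½ = 0.693 × 646.1 / 48 = 9.328 L/h
D = CL × Css × τ / F = 9.328 × 15 × 24 / 0.45 = 7462 mg

7460 mg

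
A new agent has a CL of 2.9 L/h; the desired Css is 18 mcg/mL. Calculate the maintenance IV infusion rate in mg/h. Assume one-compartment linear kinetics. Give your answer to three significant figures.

R₀ = 2.900 × 18 = 52.20 mg/h

52.2 mg/h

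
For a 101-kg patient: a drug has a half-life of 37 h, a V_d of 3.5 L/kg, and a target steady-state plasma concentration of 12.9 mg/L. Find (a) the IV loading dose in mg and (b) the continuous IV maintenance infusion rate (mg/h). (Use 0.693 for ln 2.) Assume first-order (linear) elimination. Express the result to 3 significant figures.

(a) 4560 mg; (b) 85.4 mg/h

Total Vd = 3.5 × 101 = 353.5 L
LD = Vd × C = 353.5 × 12.9 = 4560 mg
CL = 0.693 × Vd / t½ = 0.693 × 353.5 / 37 = 6.621 L/h
Infusion rate = CL × Css = 6.621 × 12.9 = 85.41 mg/h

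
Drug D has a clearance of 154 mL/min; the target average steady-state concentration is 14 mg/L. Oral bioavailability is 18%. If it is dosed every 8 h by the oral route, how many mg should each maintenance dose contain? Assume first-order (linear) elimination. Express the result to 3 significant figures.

CL = 154 mL/min × 60/1000 = 9.240 L/h
D = CL × Css × τ / F = 9.240 × 14 × 8 / 0.18 = 5749 mg

5750 mg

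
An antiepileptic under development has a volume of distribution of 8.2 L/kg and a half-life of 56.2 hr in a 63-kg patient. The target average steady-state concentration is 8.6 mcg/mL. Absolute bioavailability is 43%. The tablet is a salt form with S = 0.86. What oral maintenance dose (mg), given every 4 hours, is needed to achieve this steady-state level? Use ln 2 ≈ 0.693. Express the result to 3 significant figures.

593 mg

Vd = 8.2 L/kg × 63 kg = 516.6 L
CL = ln 2 · Vd / t½ = 0.693 × 516.6 / 56.2 = 6.370 L/h
D = CL × Css × τ / F / S = 6.370 × 8.6 × 4 / 0.43 / 0.86 = 592.6 mg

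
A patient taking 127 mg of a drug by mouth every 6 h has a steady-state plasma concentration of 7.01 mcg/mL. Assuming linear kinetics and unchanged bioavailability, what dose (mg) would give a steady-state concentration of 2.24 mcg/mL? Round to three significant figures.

For first-order elimination, Css ∝ F·D/(CL·τ); F and CL are unchanged, so Css ∝ D/τ.
D₂ = D₁ × (Css,target / Css,current) = 127 × 2.24/7.01 = 40.58 mg

40.6 mg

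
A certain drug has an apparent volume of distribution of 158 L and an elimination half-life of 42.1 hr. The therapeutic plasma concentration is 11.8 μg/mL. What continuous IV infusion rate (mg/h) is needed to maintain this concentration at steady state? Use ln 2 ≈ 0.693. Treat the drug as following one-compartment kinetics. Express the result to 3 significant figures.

30.7 mg/h

CL = ln 2 · Vd / t½ = 0.693 × 158.0 / 42.1 = 2.601 L/h
Infusion rate = CL × Css = 2.601 × 11.8 = 30.69 mg/h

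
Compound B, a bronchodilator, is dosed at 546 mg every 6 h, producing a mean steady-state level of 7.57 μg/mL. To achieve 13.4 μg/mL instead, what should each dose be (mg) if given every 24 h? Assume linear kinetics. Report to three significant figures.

3870 mg

With linear kinetics, Css is proportional to dose rate (D/τ) at fixed clearance.
D₂ = D₁ × (Css,target / Css,current) × (τ₂/τ₁) = 546 × (13.4/7.57) × (24/6) = 3866 mg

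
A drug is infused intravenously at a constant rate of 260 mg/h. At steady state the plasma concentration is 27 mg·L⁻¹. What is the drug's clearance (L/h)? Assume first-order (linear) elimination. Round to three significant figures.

At steady state, infusion rate = CL × Css, so CL = rate / Css.
CL = 260 / 27 = 9.630 L/h

9.63 L/h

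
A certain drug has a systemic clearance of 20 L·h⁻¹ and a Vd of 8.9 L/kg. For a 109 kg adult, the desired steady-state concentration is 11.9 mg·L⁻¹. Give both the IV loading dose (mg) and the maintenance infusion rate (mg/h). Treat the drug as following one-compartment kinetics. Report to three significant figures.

Vd = 8.9 L/kg × 109 kg = 970.1 L
Loading: fill Vd to C_target → 970.1 L × 11.9 mg/L = 11540 mg
Maintenance infusion rate = CL × Css = 20.00 × 11.9 = 238.0 mg/h

(a) 11500 mg; (b) 238 mg/h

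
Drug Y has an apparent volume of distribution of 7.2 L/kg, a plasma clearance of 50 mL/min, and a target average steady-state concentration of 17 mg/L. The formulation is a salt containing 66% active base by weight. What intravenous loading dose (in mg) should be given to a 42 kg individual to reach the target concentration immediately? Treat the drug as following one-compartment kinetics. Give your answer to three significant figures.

Total Vd = 7.2 × 42 = 302.4 L
Loading dose depends on Vd (not clearance): it fills the distribution volume.
LD = Vd × C / S = 302.4 × 17.00 / 0.66 = 7789 mg

7790 mg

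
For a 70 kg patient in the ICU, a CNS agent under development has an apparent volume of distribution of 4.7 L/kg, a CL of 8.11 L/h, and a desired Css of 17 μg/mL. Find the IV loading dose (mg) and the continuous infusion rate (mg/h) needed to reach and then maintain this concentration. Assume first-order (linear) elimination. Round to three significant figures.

(a) 5590 mg; (b) 138 mg/h

Vd = 4.7 L/kg × 70 kg = 329.0 L
LD = Vd · C_target = 329.0 × 17 = 5593 mg
Maintenance infusion rate = CL × Css = 8.110 × 17 = 137.9 mg/h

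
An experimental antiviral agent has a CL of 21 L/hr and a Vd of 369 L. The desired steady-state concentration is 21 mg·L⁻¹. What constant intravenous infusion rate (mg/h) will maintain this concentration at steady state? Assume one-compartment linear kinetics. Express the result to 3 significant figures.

441 mg/h

Rate = CL × Css = 21.00 × 21 = 441.0 mg/h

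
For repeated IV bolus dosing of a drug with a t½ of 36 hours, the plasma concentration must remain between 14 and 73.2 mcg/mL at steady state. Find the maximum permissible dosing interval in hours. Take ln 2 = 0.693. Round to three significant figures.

85.9 h

k = 0.693 / t½ = 0.693 / 36 = 0.01925 h⁻¹
Between IV bolus doses, concentration decays as C = C₀·e^(−kτ), so C_peak/C_trough = e^(kτ).
τ_max = ln(C_peak/C_trough) / k = ln(73.2/14) / 0.01925 = 1.654 / 0.01925 = 85.92 h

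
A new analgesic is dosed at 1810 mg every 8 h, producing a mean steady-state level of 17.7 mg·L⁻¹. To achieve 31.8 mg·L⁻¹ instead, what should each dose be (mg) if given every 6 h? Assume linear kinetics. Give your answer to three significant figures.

2440 mg

With linear kinetics, Css is proportional to dose rate (D/τ) at fixed clearance.
D₂ = D₁ × (Css,target / Css,current) × (τ₂/τ₁) = 1810 × (31.8/17.7) × (6/8) = 2439 mg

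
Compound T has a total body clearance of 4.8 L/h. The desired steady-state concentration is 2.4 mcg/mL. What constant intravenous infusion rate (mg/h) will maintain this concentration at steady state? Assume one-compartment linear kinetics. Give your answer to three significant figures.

At steady state, infusion rate equals elimination rate: rate in = CL × Css.
Infusion rate = CL · Css = 4.800 L/h × 2.4 mg/L = 11.52 mg/h

11.5 mg/h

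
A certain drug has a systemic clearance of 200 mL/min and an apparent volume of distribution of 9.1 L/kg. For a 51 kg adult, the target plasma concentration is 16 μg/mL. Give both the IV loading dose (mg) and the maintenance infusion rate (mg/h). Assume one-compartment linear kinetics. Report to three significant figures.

Vd = 9.1 L/kg × 51 kg = 464.1 L
Loading: fill Vd to C_target → 464.1 L × 16 mg/L = 7426 mg
CL = 200 mL/min × 60/1000 = 12.00 L/h
Infusion rate = 12.00 L/h × 16 mg/L = 192.0 mg/h

(a) 7430 mg; (b) 192 mg/h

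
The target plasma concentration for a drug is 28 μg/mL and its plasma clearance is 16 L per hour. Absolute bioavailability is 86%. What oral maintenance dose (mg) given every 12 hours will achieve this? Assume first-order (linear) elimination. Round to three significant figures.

6250 mg

At steady state, dose per interval replaces the amount cleared in that interval: F·D/τ = CL·Css.
D = CL × Css × τ / F = 16.00 × 28 × 12 / 0.86 = 6251 mg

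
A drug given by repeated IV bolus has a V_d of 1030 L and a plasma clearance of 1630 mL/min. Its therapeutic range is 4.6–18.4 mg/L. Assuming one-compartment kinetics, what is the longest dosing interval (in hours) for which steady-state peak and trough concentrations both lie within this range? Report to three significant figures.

14.6 h

CL = 1630 mL/min = 1630 × 0.06 = 97.80 L/h
k = CL / Vd = 97.80 / 1030 = 0.09495 h⁻¹
Between IV bolus doses, concentration decays as C = C₀·e^(−kτ), so C_peak/C_trough = e^(kτ).
τ_max = ln(C_peak/C_trough) / k = ln(18.4/4.6) / 0.09495 = 1.386 / 0.09495 = 14.60 h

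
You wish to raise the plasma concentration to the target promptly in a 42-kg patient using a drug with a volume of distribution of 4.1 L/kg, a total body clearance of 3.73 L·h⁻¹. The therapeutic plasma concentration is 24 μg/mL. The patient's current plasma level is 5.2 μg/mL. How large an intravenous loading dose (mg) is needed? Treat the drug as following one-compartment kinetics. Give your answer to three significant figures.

Vd(total) = 42 kg × 4.1 L/kg = 172.2 L
The loading dose fills Vd to the target concentration.
Concentration deficit ΔC = 24 − 5.2 = 18.80 mg/L
LD = Vd × ΔC = 172.2 × 18.80 = 3237 mg

3240 mg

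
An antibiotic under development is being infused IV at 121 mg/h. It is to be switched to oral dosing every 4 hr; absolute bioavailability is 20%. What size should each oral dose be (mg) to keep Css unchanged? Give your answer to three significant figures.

To maintain the same Css, the systemic dosing rate must be unchanged: F·D/τ = infusion rate.
D = rate × τ / F = 121 × 4 / 0.2 = 2420 mg

2420 mg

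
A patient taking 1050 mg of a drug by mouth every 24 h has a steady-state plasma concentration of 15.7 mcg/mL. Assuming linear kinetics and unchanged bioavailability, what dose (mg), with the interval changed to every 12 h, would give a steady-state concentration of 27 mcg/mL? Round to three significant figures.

903 mg

With linear kinetics, Css is proportional to dose rate (D/τ) at fixed clearance.
D₂ = D₁ × (Css,target / Css,current) × (τ₂/τ₁) = 1050 × (27/15.7) × (12/24) = 902.9 mg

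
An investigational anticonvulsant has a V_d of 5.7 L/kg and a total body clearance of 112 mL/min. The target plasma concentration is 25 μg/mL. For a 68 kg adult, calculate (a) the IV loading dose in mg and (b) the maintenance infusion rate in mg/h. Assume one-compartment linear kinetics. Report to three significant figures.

(a) 9690 mg; (b) 168 mg/h

Vd = 5.7 L/kg × 68 kg = 387.6 L
Loading dose = Vd × C = 387.6 × 25 = 9690 mg
CL = 112 mL/min = 112 × 0.06 = 6.720 L/h
Infusion rate = 6.720 L/h × 25 mg/L = 168.0 mg/h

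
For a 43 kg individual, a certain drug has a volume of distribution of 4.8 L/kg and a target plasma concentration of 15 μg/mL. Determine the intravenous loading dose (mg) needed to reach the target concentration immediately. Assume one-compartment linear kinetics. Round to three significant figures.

3100 mg

Total Vd = 4.8 × 43 = 206.4 L
The loading dose fills Vd to the target concentration.
LD = Vd × C = 206.4 × 15.00 = 3096 mg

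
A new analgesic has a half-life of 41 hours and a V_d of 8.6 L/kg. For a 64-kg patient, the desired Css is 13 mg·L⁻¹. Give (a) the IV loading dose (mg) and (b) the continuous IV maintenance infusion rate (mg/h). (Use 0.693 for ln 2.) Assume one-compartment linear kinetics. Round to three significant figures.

(a) 7160 mg; (b) 121 mg/h

Total Vd = 8.6 × 64 = 550.4 L
LD = Vd × C = 550.4 × 13 = 7155 mg
CL = 0.693 × Vd / t½ = 0.693 × 550.4 / 41 = 9.303 L/h
Infusion rate = CL × Css = 9.303 × 13 = 120.9 mg/h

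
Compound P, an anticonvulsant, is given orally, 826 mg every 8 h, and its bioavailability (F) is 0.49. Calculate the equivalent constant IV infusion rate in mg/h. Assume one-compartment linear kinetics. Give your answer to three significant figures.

50.6 mg/h

Equivalent systemic input: infusion rate = F·D/τ.
Rate = 0.49 × 826 / 8 = 50.59 mg/h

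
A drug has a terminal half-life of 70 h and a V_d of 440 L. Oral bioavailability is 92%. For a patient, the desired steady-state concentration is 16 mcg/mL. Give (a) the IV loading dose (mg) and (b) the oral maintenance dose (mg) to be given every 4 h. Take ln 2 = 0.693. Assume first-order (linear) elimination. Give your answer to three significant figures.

LD = Vd × C = 440.0 × 16 = 7040 mg
CL = 0.693 × Vd / t½ = 0.693 × 440.0 / 70 = 4.356 L/h
D = CL × Css × τ / F = 4.356 × 16 × 4 / 0.92 = 303.0 mg

(a) 7040 mg; (b) 303 mg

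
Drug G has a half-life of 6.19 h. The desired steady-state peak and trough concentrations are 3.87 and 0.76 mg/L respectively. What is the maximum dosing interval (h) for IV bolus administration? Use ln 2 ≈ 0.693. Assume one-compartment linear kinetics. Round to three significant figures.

k = 0.693 / t½ = 0.693 / 6.19 = 0.1120 h⁻¹
Between IV bolus doses, concentration decays as C = C₀·e^(−kτ), so C_peak/C_trough = e^(kτ).
τ_max = ln(C_peak/C_trough) / k = ln(3.87/0.76) / 0.1120 = 1.628 / 0.1120 = 14.54 h

14.5 h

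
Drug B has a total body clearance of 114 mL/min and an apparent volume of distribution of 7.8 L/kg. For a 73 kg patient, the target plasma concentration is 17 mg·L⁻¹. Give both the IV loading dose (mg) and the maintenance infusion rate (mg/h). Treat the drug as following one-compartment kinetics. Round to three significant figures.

(a) 9680 mg; (b) 116 mg/h

Vd = 7.8 L/kg × 73 kg = 569.4 L
Loading: fill Vd to C_target → 569.4 L × 17 mg/L = 9680 mg
Convert clearance: 114 mL/min × 60 min/h ÷ 1000 mL/L = 6.840 L/h
Maintenance: replace elimination → rate = CL × Css = 6.840 × 17 = 116.3 mg/h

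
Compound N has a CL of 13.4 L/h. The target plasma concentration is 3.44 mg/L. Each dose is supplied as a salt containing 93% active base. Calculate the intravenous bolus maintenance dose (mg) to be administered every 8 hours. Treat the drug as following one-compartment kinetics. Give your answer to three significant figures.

397 mg

D = CL × Css × τ / S = 13.40 × 3.44 × 8 / 0.93 = 396.5 mg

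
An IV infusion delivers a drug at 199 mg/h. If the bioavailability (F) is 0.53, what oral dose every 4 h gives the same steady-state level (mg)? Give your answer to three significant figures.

To maintain the same Css, the systemic dosing rate must be unchanged: F·D/τ = infusion rate.
D = rate × τ / F = 199 × 4 / 0.53 = 1502 mg

1500 mg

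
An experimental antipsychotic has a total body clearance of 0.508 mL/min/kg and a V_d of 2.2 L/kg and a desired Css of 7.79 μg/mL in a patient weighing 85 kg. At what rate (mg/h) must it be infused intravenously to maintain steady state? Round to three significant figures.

CL = 0.508 mL/min/kg × 85 kg = 43.18 mL/min = 43.18 × 60/1000 = 2.591 L/h
R₀ = 2.591 × 7.79 = 20.18 mg/h

20.2 mg/h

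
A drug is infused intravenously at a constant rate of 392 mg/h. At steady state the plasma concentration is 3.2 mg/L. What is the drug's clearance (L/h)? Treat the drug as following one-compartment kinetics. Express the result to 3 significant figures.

123 L/h

At steady state, infusion rate = CL × Css, so CL = rate / Css.
CL = 392 / 3.2 = 122.5 L/h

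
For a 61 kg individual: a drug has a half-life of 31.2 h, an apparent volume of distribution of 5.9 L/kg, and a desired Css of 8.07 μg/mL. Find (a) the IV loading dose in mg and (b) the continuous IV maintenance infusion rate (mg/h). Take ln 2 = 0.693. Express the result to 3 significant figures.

Total Vd = 5.9 × 61 = 359.9 L
LD = Vd × C = 359.9 × 8.07 = 2904 mg
CL = 0.693 × Vd / t½ = 0.693 × 359.9 / 31.2 = 7.994 L/h
Infusion rate = CL × Css = 7.994 × 8.07 = 64.51 mg/h

(a) 2900 mg; (b) 64.5 mg/h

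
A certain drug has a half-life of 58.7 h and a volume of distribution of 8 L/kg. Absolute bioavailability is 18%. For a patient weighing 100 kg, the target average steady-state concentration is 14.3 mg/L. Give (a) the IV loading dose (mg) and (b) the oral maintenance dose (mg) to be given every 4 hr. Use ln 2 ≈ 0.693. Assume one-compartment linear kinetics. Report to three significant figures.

Vd(total) = 100 kg × 8 L/kg = 800.0 L
LD = Vd × C = 800.0 × 14.3 = 11440 mg
CL = 0.693 × Vd / t½ = 0.693 × 800.0 / 58.7 = 9.445 L/h
D = CL × Css × τ / F = 9.445 × 14.3 × 4 / 0.18 = 3001 mg

(a) 11400 mg; (b) 3000 mg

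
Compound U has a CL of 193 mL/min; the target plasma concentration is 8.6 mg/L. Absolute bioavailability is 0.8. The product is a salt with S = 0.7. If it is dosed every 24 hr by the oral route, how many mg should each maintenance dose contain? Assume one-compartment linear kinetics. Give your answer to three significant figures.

4270 mg

Convert clearance: 193 mL/min × 60 min/h ÷ 1000 mL/L = 11.58 L/h
D = CL × Css × τ / F / S = 11.58 × 8.6 × 24 / 0.8 / 0.7 = 4268 mg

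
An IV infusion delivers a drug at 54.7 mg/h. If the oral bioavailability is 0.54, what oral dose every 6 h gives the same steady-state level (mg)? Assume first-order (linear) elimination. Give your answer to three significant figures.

608 mg

To maintain the same Css, the systemic dosing rate must be unchanged: F·D/τ = infusion rate.
D = rate × τ / F = 54.7 × 6 / 0.54 = 607.8 mg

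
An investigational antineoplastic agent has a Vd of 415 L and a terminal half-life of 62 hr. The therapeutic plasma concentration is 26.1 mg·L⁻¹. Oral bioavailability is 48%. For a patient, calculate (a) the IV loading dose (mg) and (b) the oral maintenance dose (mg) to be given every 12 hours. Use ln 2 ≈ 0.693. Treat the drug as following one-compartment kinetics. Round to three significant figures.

LD = Vd × C = 415.0 × 26.1 = 10830 mg
CL = 0.693 × Vd / t½ = 0.693 × 415.0 / 62 = 4.639 L/h
D = CL × Css × τ / F = 4.639 × 26.1 × 12 / 0.48 = 3027 mg

(a) 10800 mg; (b) 3030 mg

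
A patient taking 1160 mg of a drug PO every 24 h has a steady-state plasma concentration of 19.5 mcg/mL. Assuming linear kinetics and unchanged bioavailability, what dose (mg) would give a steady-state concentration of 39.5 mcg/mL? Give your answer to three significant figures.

With linear kinetics, Css is proportional to dose rate (D/τ) at fixed clearance.
D₂ = D₁ × (Css,target / Css,current) = 1160 × 39.5/19.5 = 2350 mg

2350 mg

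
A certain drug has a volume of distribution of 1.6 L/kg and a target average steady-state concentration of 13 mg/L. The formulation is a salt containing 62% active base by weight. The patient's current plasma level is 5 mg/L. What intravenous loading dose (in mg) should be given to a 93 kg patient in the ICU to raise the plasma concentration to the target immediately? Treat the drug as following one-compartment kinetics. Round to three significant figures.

1920 mg

Total Vd = 1.6 × 93 = 148.8 L
The loading dose fills Vd to the target concentration.
Concentration deficit ΔC = 13 − 5 = 8.000 mg/L
LD = Vd × ΔC / S = 148.8 × 8.000 / 0.62 = 1920 mg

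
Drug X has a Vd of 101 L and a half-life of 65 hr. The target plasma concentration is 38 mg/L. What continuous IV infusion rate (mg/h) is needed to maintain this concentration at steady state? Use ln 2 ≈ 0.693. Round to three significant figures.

k = 0.693/65 = 0.01066 h⁻¹, so CL = k·Vd = 0.01066 × 101.0 = 1.077 L/h
Infusion rate = CL × Css = 1.077 × 38 = 40.93 mg/h

40.9 mg/h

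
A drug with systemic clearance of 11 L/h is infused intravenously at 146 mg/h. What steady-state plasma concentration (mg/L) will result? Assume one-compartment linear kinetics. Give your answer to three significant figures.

Css = rate / CL = 146 / 11.00 = 13.27 mg/L

13.3 mg/L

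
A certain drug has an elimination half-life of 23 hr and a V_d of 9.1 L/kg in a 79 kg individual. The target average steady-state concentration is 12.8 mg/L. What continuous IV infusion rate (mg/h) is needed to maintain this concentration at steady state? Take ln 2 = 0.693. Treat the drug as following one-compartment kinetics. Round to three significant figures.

Vd = 9.1 L/kg × 79 kg = 718.9 L
k = 0.693/23 = 0.03013 h⁻¹, so CL = k·Vd = 0.03013 × 718.9 = 21.66 L/h
Infusion rate = CL × Css = 21.66 × 12.8 = 277.2 mg/h

277 mg/h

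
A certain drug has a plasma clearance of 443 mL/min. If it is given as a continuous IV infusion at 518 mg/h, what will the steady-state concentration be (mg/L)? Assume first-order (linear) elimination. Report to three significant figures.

19.5 mg/L

CL = 443 mL/min × 60/1000 = 26.58 L/h
Css = rate / CL = 518 / 26.58 = 19.49 mg/L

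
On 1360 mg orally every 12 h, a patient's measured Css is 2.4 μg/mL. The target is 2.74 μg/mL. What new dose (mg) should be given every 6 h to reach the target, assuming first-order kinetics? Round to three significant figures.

With linear kinetics, Css is proportional to dose rate (D/τ) at fixed clearance.
D₂ = D₁ × (Css,target / Css,current) × (τ₂/τ₁) = 1360 × (2.74/2.4) × (6/12) = 776.3 mg

776 mg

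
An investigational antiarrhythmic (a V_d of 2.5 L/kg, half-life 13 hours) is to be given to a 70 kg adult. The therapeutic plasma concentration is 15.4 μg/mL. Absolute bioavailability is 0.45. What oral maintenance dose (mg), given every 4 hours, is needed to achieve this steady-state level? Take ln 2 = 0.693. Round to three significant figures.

1280 mg

Vd = 2.5 L/kg × 70 kg = 175.0 L
k = 0.693/13 = 0.05331 h⁻¹, so CL = k·Vd = 0.05331 × 175.0 = 9.329 L/h
D = CL × Css × τ / F = 9.329 × 15.4 × 4 / 0.45 = 1277 mg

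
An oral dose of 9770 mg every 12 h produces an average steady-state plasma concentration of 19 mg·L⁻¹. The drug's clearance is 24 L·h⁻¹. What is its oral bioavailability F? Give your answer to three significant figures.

F·D/τ = CL·Css at steady state → F = CL·Css·τ / D.
F = 24 × 19 × 12 / 9770 = 0.560

0.560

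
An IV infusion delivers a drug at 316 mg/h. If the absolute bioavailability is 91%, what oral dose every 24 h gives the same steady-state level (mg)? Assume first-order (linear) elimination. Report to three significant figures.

To maintain the same Css, the systemic dosing rate must be unchanged: F·D/τ = infusion rate.
D = rate × τ / F = 316 × 24 / 0.91 = 8334 mg

8330 mg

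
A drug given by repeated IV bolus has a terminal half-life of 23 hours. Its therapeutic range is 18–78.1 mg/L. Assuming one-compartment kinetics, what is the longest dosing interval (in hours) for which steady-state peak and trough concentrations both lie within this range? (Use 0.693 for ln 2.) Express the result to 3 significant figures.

48.7 h

k = 0.693 / t½ = 0.693 / 23 = 0.03013 h⁻¹
Between IV bolus doses, concentration decays as C = C₀·e^(−kτ), so C_peak/C_trough = e^(kτ).
τ_max = ln(C_peak/C_trough) / k = ln(78.1/18) / 0.03013 = 1.468 / 0.03013 = 48.72 h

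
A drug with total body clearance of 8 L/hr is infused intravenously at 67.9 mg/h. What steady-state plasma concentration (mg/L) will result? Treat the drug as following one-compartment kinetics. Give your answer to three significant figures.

Css = rate / CL = 67.9 / 8.000 = 8.488 mg/L

8.49 mg/L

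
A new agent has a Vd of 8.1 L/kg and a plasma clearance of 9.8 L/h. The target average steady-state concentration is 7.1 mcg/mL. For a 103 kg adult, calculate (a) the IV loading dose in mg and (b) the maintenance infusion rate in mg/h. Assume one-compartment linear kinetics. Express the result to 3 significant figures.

Vd = 8.1 L/kg × 103 kg = 834.3 L
LD = Vd · C_target = 834.3 × 7.1 = 5924 mg
Maintenance: replace elimination → rate = CL × Css = 9.800 × 7.1 = 69.58 mg/h

(a) 5920 mg; (b) 69.6 mg/h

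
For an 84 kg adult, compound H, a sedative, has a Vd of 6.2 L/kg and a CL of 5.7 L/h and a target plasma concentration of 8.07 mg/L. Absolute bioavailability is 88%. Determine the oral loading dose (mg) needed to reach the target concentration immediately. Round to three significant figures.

4780 mg

Vd = 6.2 L/kg × 84 kg = 520.8 L
LD is governed by Vd — clearance does not enter the loading-dose calculation.
LD = Vd × C / F = 520.8 × 8.070 / 0.88 = 4776 mg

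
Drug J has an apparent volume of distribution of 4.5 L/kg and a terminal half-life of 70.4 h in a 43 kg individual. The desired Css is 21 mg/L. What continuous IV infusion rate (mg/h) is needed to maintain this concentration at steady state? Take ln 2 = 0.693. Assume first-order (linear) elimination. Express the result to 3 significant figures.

40.0 mg/h

Total Vd = 4.5 × 43 = 193.5 L
CL = ln 2 · Vd / t½ = 0.693 × 193.5 / 70.4 = 1.905 L/h
Infusion rate = CL × Css = 1.905 × 21 = 40.01 mg/h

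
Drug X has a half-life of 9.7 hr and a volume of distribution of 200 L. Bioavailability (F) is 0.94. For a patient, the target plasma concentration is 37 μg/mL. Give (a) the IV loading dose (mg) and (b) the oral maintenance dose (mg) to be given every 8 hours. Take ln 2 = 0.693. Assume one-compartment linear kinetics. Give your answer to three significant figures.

(a) 7400 mg; (b) 4500 mg

LD = Vd × C = 200.0 × 37 = 7400 mg
CL = 0.693 × Vd / t½ = 0.693 × 200.0 / 9.7 = 14.29 L/h
D = CL × Css × τ / F = 14.29 × 37 × 8 / 0.94 = 4500 mg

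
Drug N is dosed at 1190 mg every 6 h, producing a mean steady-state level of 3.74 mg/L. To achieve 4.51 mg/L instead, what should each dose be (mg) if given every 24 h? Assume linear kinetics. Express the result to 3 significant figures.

5740 mg

For first-order elimination, Css ∝ F·D/(CL·τ); F and CL are unchanged, so Css ∝ D/τ.
D₂ = D₁ × (Css,target / Css,current) × (τ₂/τ₁) = 1190 × (4.51/3.74) × (24/6) = 5740 mg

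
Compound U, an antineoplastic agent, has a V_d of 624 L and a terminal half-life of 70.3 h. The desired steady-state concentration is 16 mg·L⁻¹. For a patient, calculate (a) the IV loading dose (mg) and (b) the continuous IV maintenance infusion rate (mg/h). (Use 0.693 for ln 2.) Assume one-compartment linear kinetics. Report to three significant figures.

(a) 9980 mg; (b) 98.4 mg/h

LD = Vd × C = 624.0 × 16 = 9984 mg
CL = 0.693 × Vd / t½ = 0.693 × 624.0 / 70.3 = 6.151 L/h
Infusion rate = CL × Css = 6.151 × 16 = 98.42 mg/h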